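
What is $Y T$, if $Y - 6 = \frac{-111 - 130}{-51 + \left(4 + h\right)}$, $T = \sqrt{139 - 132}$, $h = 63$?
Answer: $- \frac{145 \sqrt{7}}{16} \approx -23.977$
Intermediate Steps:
$T = \sqrt{7} \approx 2.6458$
$Y = - \frac{145}{16}$ ($Y = 6 + \frac{-111 - 130}{-51 + \left(4 + 63\right)} = 6 - \frac{241}{-51 + 67} = 6 - \frac{241}{16} = - \frac{145}{16} \approx -9.0625$)
$Y T = - \frac{145 \sqrt{7}}{16}$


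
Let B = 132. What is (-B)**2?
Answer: 17424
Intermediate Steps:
(-B)**2 = (-1*132)**2 = (-132)**2 = 17424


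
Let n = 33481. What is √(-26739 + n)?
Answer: √6742 ≈ 82.110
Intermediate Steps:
√(-26739 + n) = √(-26739 + 33481) = √6742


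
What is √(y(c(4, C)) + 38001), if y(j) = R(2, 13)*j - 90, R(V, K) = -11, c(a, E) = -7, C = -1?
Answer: 2*√9497 ≈ 194.91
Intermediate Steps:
y(j) = -90 - 11*j (y(j) = -11*j - 90 = -90 - 11*j)
√(y(c(4, C)) + 38001) = √((-90 - 11*(-7)) + 38001) = √((-90 + 77) + 38001) = √(-13 + 38001) = √37988 = 2*√9497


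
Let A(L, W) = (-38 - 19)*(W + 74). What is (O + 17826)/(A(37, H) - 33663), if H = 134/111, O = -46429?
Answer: 1058311/1404143 ≈ 0.75371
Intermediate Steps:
H = 134/111 (H = 134*(1/111) = 134/111 ≈ 1.2072)
A(L, W) = -4218 - 57*W (A(L, W) = -57*(74 + W) = -4218 - 57*W)
(O + 17826)/(A(37, H) - 33663) = (-46429 + 17826)/((-4218 - 57*134/111) - 33663) = -28603/((-4218 - 2546/37) - 33663) = -28603/(-158612/37 - 33663) = -28603/(-1404143/37) = -28603*(-37/1404143) = 1058311/1404143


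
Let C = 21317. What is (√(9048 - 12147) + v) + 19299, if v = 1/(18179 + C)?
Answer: 762233305/39496 + I*√3099 ≈ 19299.0 + 55.669*I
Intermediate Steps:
v = 1/39496 (v = 1/(18179 + 21317) = 1/39496 ≈ 2.5319e-5)
(√(9048 - 12147) + v) + 19299 = (√(9048 - 12147) + 1/39496) + 19299 = (√(-3099) + 1/39496) + 19299 = (I*√3099 + 1/39496) + 19299 = (1/39496 + I*√3099) + 19299 = 762233305/39496 + I*√3099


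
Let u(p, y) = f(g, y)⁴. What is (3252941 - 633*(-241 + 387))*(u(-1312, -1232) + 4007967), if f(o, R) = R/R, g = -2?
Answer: 12667275047264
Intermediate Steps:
f(o, R) = 1
u(p, y) = 1 (u(p, y) = 1⁴ = 1)
(3252941 - 633*(-241 + 387))*(u(-1312, -1232) + 4007967) = (3252941 - 633*(-241 + 387))*(1 + 4007967) = (3252941 - 633*146)*4007968 = (3252941 - 92418)*4007968 = 3160523*4007968 = 12667275047264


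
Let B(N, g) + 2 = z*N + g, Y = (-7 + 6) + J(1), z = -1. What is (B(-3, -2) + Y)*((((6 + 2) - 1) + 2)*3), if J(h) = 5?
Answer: 81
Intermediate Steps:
Y = 4 (Y = (-7 + 6) + 5 = -1 + 5 = 4)
B(N, g) = -2 + g - N (B(N, g) = -2 + (-N + g) = -2 + (g - N) = -2 + g - N)
(B(-3, -2) + Y)*((((6 + 2) - 1) + 2)*3) = ((-2 - 2 - 1*(-3)) + 4)*((((6 + 2) - 1) + 2)*3) = ((-2 - 2 + 3) + 4)*(((8 - 1) + 2)*3) = (-1 + 4)*((7 + 2)*3) = 3*(9*3) = 3*27 = 81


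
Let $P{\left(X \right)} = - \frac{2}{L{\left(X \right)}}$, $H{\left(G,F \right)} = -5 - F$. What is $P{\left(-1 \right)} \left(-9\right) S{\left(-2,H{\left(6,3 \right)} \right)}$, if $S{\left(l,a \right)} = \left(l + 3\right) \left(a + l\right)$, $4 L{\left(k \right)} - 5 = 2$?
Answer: $- \frac{720}{7} \approx -102.86$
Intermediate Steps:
$L{\left(k \right)} = \frac{7}{4}$ ($L{\left(k \right)} = \frac{5}{4} + \frac{1}{4} \cdot 2 = \frac{5}{4} + \frac{1}{2} = \frac{7}{4}$)
$S{\left(l,a \right)} = \left(3 + l\right) \left(a + l\right)$
$P{\left(X \right)} = - \frac{8}{7}$ ($P{\left(X \right)} = - \frac{2}{\frac{7}{4}} = \left(-2\right) \frac{4}{7} = - \frac{8}{7}$)
$P{\left(-1 \right)} \left(-9\right) S{\left(-2,H{\left(6,3 \right)} \right)} = \left(- \frac{8}{7}\right) \left(-9\right) \left(\left(-2\right)^{2} + 3 \left(-5 - 3\right) + 3 \left(-2\right) + \left(-5 - 3\right) \left(-2\right)\right) = \frac{72 \left(4 + 3 \left(-5 - 3\right) - 6 + \left(-5 - 3\right) \left(-2\right)\right)}{7} = \frac{72 \left(4 + 3 \left(-8\right) - 6 - -16\right)}{7} = \frac{72 \left(4 - 24 - 6 + 16\right)}{7} = \frac{72}{7} \left(-10\right) = - \frac{720}{7}$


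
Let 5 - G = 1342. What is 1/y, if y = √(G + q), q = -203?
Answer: -I*√385/770 ≈ -0.025482*I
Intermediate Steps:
G = -1337 (G = 5 - 1*1342 = 5 - 1342 = -1337)
y = 2*I*√385 (y = √(-1337 - 203) = √(-1540) = 2*I*√385 ≈ 39.243*I)
1/y = 1/(2*I*√385) = -I*√385/770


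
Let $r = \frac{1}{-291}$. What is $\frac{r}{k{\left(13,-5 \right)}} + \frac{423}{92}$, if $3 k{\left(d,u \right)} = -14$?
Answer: $\frac{287263}{62468} \approx 4.5986$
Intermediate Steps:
$r = - \frac{1}{291} \approx -0.0034364$
$k{\left(d,u \right)} = - \frac{14}{3}$ ($k{\left(d,u \right)} = \frac{1}{3} \left(-14\right) = - \frac{14}{3}$)
$\frac{r}{k{\left(13,-5 \right)}} + \frac{423}{92} = - \frac{1}{291 \left(- \frac{14}{3}\right)} + \frac{423}{92} = \left(- \frac{1}{291}\right) \left(- \frac{3}{14}\right) + 423 \cdot \frac{1}{92} = \frac{1}{1358} + \frac{423}{92} = \frac{287263}{62468}$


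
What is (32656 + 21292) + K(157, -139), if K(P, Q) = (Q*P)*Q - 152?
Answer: 3087193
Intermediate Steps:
K(P, Q) = -152 + P*Q² (K(P, Q) = (P*Q)*Q - 152 = P*Q² - 152 = -152 + P*Q²)
(32656 + 21292) + K(157, -139) = (32656 + 21292) + (-152 + 157*(-139)²) = 53948 + (-152 + 157*19321) = 53948 + (-152 + 3033397) = 53948 + 3033245 = 3087193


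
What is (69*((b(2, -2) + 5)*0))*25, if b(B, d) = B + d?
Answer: 0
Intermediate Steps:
(69*((b(2, -2) + 5)*0))*25 = (69*(((2 - 2) + 5)*0))*25 = (69*((0 + 5)*0))*25 = (69*(5*0))*25 = (69*0)*25 = 0*25 = 0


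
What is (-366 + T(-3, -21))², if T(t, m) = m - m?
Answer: 133956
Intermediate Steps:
T(t, m) = 0
(-366 + T(-3, -21))² = (-366 + 0)² = (-366)² = 133956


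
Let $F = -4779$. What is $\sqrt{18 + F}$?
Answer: $69 i \approx 69.0 i$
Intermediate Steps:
$\sqrt{18 + F} = \sqrt{18 - 4779} = \sqrt{-4761} = 69 i$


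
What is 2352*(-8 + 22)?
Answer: 32928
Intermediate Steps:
2352*(-8 + 22) = 2352*14 = 32928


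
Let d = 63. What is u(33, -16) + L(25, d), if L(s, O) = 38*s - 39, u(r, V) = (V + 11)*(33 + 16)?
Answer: 666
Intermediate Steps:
u(r, V) = 539 + 49*V (u(r, V) = (11 + V)*49 = 539 + 49*V)
L(s, O) = -39 + 38*s
u(33, -16) + L(25, d) = (539 + 49*(-16)) + (-39 + 38*25) = (539 - 784) + (-39 + 950) = -245 + 911 = 666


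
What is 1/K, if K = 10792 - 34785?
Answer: -1/23993 ≈ -4.1679e-5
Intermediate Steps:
K = -23993
1/K = 1/(-23993) = -1/23993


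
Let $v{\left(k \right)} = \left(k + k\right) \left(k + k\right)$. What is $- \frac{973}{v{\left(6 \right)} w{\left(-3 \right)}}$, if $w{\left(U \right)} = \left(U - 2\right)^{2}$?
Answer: $- \frac{973}{3600} \approx -0.27028$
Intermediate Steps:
$w{\left(U \right)} = \left(-2 + U\right)^{2}$
$v{\left(k \right)} = 4 k^{2}$ ($v{\left(k \right)} = 2 k 2 k = 4 k^{2}$)
$- \frac{973}{v{\left(6 \right)} w{\left(-3 \right)}} = - \frac{973}{4 \cdot 6^{2} \left(-2 - 3\right)^{2}} = - \frac{973}{4 \cdot 36 \left(-5\right)^{2}} = - \frac{973}{144 \cdot 25} = - \frac{973}{3600}$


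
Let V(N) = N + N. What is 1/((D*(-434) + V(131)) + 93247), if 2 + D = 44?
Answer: 1/75281 ≈ 1.3284e-5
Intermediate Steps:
D = 42 (D = -2 + 44 = 42)
V(N) = 2*N
1/((D*(-434) + V(131)) + 93247) = 1/((42*(-434) + 2*131) + 93247) = 1/((-18228 + 262) + 93247) = 1/(-17966 + 93247) = 1/75281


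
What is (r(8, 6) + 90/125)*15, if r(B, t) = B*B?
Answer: 4854/5 ≈ 970.80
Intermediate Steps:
r(B, t) = B**2
(r(8, 6) + 90/125)*15 = (8**2 + 90/125)*15 = (64 + 90*(1/125))*15 = (64 + 18/25)*15 = (1618/25)*15 = 4854/5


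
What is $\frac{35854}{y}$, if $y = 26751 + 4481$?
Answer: $\frac{17927}{15616} \approx 1.148$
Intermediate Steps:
$y = 31232$
$\frac{35854}{y} = \frac{35854}{31232} = 35854 \cdot \frac{1}{31232} = \frac{17927}{15616}$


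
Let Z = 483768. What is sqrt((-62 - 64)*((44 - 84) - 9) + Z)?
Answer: 3*sqrt(54438) ≈ 699.96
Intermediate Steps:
sqrt((-62 - 64)*((44 - 84) - 9) + Z) = sqrt((-62 - 64)*((44 - 84) - 9) + 483768) = sqrt(-126*(-40 - 9) + 483768) = sqrt(-126*(-49) + 483768) = sqrt(6174 + 483768) = sqrt(489942) = 3*sqrt(54438)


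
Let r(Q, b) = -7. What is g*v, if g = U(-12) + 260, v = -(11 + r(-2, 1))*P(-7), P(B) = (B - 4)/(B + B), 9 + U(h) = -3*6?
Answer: -5126/7 ≈ -732.29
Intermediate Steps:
U(h) = -27 (U(h) = -9 - 3*6 = -9 - 18 = -27)
P(B) = (-4 + B)/(2*B) (P(B) = (-4 + B)/((2*B)) = (-4 + B)*(1/(2*B)) = (-4 + B)/(2*B))
v = -22/7 (v = -(11 - 7)*(½)*(-4 - 7)/(-7) = -4*(½)*(-⅐)*(-11) = -4*11/14 = -1*22/7 = -22/7 ≈ -3.1429)
g = 233 (g = -27 + 260 = 233)
g*v = 233*(-22/7) = -5126/7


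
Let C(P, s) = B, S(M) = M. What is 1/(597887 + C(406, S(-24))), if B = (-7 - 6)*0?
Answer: 1/597887 ≈ 1.6726e-6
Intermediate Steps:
B = 0 (B = -13*0 = 0)
C(P, s) = 0
1/(597887 + C(406, S(-24))) = 1/(597887 + 0) = 1/597887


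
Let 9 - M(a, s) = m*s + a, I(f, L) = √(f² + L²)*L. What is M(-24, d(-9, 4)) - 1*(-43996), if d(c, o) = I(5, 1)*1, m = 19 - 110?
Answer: 44029 + 91*√26 ≈ 44493.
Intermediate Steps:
m = -91
I(f, L) = L*√(L² + f²) (I(f, L) = √(L² + f²)*L = L*√(L² + f²))
d(c, o) = √26 (d(c, o) = (1*√(1² + 5²))*1 = (1*√(1 + 25))*1 = (1*√26)*1 = √26*1 = √26)
M(a, s) = 9 - a + 91*s (M(a, s) = 9 - (-91*s + a) = 9 - (a - 91*s) = 9 + (-a + 91*s) = 9 - a + 91*s)
M(-24, d(-9, 4)) - 1*(-43996) = (9 - 1*(-24) + 91*√26) - 1*(-43996) = (9 + 24 + 91*√26) + 43996 = (33 + 91*√26) + 43996 = 44029 + 91*√26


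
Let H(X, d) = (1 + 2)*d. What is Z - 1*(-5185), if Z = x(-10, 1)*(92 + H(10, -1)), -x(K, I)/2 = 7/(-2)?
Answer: 5808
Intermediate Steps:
x(K, I) = 7 (x(K, I) = -14/(-2) = -14*(-1)/2 = -2*(-7/2) = 7)
H(X, d) = 3*d
Z = 623 (Z = 7*(92 + 3*(-1)) = 7*(92 - 3) = 7*89 = 623)
Z - 1*(-5185) = 623 - 1*(-5185) = 623 + 5185 = 5808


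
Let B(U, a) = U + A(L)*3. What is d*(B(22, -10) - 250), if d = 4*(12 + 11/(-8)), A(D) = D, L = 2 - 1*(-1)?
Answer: -18615/2 ≈ -9307.5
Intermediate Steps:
L = 3 (L = 2 + 1 = 3)
d = 85/2 (d = 4*(12 + 11*(-⅛)) = 4*(12 - 11/8) = 4*(85/8) = 85/2 ≈ 42.500)
B(U, a) = 9 + U (B(U, a) = U + 3*3 = U + 9 = 9 + U)
d*(B(22, -10) - 250) = 85*((9 + 22) - 250)/2 = 85*(31 - 250)/2 = (85/2)*(-219) = -18615/2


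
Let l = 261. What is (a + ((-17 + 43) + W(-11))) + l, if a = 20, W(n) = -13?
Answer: 294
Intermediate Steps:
(a + ((-17 + 43) + W(-11))) + l = (20 + ((-17 + 43) - 13)) + 261 = (20 + (26 - 13)) + 261 = (20 + 13) + 261 = 33 + 261 = 294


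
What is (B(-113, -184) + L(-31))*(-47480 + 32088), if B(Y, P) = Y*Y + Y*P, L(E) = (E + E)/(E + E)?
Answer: -516586304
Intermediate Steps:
L(E) = 1 (L(E) = (2*E)/((2*E)) = (2*E)*(1/(2*E)) = 1)
B(Y, P) = Y**2 + P*Y
(B(-113, -184) + L(-31))*(-47480 + 32088) = (-113*(-184 - 113) + 1)*(-47480 + 32088) = (-113*(-297) + 1)*(-15392) = (33561 + 1)*(-15392) = 33562*(-15392) = -516586304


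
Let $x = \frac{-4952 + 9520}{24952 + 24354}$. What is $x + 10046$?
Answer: $\frac{247666322}{24653} \approx 10046.0$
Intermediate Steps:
$x = \frac{2284}{24653}$ ($x = \frac{4568}{49306} = 4568 \cdot \frac{1}{49306} = \frac{2284}{24653} \approx 0.092646$)
$x + 10046 = \frac{2284}{24653} + 10046 = \frac{247666322}{24653}$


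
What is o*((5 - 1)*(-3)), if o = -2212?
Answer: 26544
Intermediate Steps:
o*((5 - 1)*(-3)) = -2212*(5 - 1)*(-3) = -8848*(-3) = -2212*(-12) = 26544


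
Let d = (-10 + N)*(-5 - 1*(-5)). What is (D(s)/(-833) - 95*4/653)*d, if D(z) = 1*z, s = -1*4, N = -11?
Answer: 0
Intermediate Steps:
s = -4
D(z) = z
d = 0 (d = (-10 - 11)*(-5 - 1*(-5)) = -21*(-5 + 5) = -21*0 = 0)
(D(s)/(-833) - 95*4/653)*d = (-4/(-833) - 95*4/653)*0 = (-4*(-1/833) - 380*1/653)*0 = (4/833 - 380/653)*0 = -313928/543949*0 = 0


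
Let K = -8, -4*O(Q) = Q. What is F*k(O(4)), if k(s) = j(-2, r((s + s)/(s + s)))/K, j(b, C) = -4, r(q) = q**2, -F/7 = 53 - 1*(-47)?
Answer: -350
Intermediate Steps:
F = -700 (F = -7*(53 - 1*(-47)) = -7*(53 + 47) = -7*100 = -700)
O(Q) = -Q/4
k(s) = 1/2 (k(s) = -4/(-8) = -4*(-1/8) = 1/2)
F*k(O(4)) = -700*1/2 = -350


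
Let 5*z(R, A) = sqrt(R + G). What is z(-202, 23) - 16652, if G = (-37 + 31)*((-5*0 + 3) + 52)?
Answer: -16652 + 2*I*sqrt(133)/5 ≈ -16652.0 + 4.613*I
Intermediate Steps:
G = -330 (G = -6*((0 + 3) + 52) = -6*(3 + 52) = -6*55 = -330)
z(R, A) = sqrt(-330 + R)/5 (z(R, A) = sqrt(R - 330)/5 = sqrt(-330 + R)/5)
z(-202, 23) - 16652 = sqrt(-330 - 202)/5 - 16652 = sqrt(-532)/5 - 16652 = (2*I*sqrt(133))/5 - 16652 = 2*I*sqrt(133)/5 - 16652 = -16652 + 2*I*sqrt(133)/5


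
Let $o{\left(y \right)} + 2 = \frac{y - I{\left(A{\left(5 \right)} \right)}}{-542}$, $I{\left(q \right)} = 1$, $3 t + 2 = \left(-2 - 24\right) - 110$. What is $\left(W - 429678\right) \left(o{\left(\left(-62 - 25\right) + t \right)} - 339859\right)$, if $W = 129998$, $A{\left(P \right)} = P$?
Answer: $\frac{27601206475520}{271} \approx 1.0185 \cdot 10^{11}$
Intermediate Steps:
$t = -46$ ($t = - \frac{2}{3} + \frac{\left(-2 - 24\right) - 110}{3} = - \frac{2}{3} + \frac{-26 - 110}{3} = - \frac{2}{3} + \frac{1}{3} \left(-136\right) = - \frac{2}{3} - \frac{136}{3} = -46$)
$o{\left(y \right)} = - \frac{1083}{542} - \frac{y}{542}$ ($o{\left(y \right)} = -2 + \frac{y - 1}{-542} = -2 + \left(y - 1\right) \left(- \frac{1}{542}\right) = -2 + \left(-1 + y\right) \left(- \frac{1}{542}\right) = -2 - \left(- \frac{1}{542} + \frac{y}{542}\right) = - \frac{1083}{542} - \frac{y}{542}$)
$\left(W - 429678\right) \left(o{\left(\left(-62 - 25\right) + t \right)} - 339859\right) = \left(129998 - 429678\right) \left(\left(- \frac{1083}{542} - \frac{\left(-62 - 25\right) - 46}{542}\right) - 339859\right) = - 299680 \left(\left(- \frac{1083}{542} - \frac{-87 - 46}{542}\right) - 339859\right) = - 299680 \left(\left(- \frac{1083}{542} - - \frac{133}{542}\right) - 339859\right) = - 299680 \left(\left(- \frac{1083}{542} + \frac{133}{542}\right) - 339859\right) = - 299680 \left(- \frac{475}{271} - 339859\right) = \left(-299680\right) \left(- \frac{92102264}{271}\right) = \frac{27601206475520}{271}$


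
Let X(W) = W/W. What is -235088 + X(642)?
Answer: -235087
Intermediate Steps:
X(W) = 1
-235088 + X(642) = -235088 + 1 = -235087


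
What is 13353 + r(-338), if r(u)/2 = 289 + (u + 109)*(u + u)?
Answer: 323539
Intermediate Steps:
r(u) = 578 + 4*u*(109 + u) (r(u) = 2*(289 + (u + 109)*(u + u)) = 2*(289 + (109 + u)*(2*u)) = 2*(289 + 2*u*(109 + u)) = 578 + 4*u*(109 + u))
13353 + r(-338) = 13353 + (578 + 4*(-338)² + 436*(-338)) = 13353 + (578 + 4*114244 - 147368) = 13353 + (578 + 456976 - 147368) = 13353 + 310186 = 323539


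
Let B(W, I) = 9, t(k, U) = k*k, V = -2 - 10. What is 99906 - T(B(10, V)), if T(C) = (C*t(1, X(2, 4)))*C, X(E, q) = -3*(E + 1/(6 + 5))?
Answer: 99825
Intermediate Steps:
X(E, q) = -3/11 - 3*E (X(E, q) = -3*(E + 1/11) = -3*(1/11 + E) = -3/11 - 3*E)
V = -12
t(k, U) = k²
T(C) = C² (T(C) = (C*1²)*C = (C*1)*C = C*C = C²)
99906 - T(B(10, V)) = 99906 - 1*9² = 99906 - 1*81 = 99906 - 81 = 99825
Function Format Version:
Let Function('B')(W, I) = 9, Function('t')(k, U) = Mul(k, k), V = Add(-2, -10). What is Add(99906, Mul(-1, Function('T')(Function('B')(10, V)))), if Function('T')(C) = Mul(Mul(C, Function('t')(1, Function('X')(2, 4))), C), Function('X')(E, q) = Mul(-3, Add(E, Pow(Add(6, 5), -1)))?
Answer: 99825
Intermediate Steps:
Function('X')(E, q) = Add(Rational(-3, 11), Mul(-3, E)) (Function('X')(E, q) = Mul(-3, Add(E, Pow(11, -1))) = Mul(-3, Add(E, Rational(1, 11))) = Mul(-3, Add(Rational(1, 11), E)) = Add(Rational(-3, 11), Mul(-3, E)))
V = -12
Function('t')(k, U) = Pow(k, 2)
Function('T')(C) = Pow(C, 2) (Function('T')(C) = Mul(Mul(C, Pow(1, 2)), C) = Mul(Mul(C, 1), C) = Mul(C, C) = Pow(C, 2))
Add(99906, Mul(-1, Function('T')(Function('B')(10, V)))) = Add(99906, Mul(-1, Pow(9, 2))) = Add(99906, Mul(-1, 81)) = Add(99906, -81) = 99825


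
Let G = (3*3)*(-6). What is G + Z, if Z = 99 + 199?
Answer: 244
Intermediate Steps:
G = -54 (G = 9*(-6) = -54)
Z = 298
G + Z = -54 + 298 = 244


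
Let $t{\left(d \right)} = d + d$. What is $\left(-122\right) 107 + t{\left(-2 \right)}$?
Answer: $-13058$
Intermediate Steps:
$t{\left(d \right)} = 2 d$
$\left(-122\right) 107 + t{\left(-2 \right)} = \left(-122\right) 107 + 2 \left(-2\right) = -13054 - 4 = -13058$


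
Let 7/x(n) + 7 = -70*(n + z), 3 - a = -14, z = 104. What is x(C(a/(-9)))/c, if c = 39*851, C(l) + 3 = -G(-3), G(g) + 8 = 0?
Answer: -1/36209199 ≈ -2.7617e-8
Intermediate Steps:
a = 17 (a = 3 - 1*(-14) = 3 + 14 = 17)
G(g) = -8 (G(g) = -8 + 0 = -8)
C(l) = 5 (C(l) = -3 - 1*(-8) = -3 + 8 = 5)
c = 33189
x(n) = 7/(-7287 - 70*n) (x(n) = 7/(-7 - 70*(n + 104)) = 7/(-7 - 70*(104 + n)) = 7/(-7 + (-7280 - 70*n)) = 7/(-7287 - 70*n))
x(C(a/(-9)))/c = -1/(1041 + 10*5)/33189 = -1/(1041 + 50)*(1/33189) = -1/1091*(1/33189) = -1*1/1091*(1/33189) = -1/1091*1/33189 = -1/36209199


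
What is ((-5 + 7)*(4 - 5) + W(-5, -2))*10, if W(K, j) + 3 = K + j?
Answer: -120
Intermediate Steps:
W(K, j) = -3 + K + j (W(K, j) = -3 + (K + j) = -3 + K + j)
((-5 + 7)*(4 - 5) + W(-5, -2))*10 = ((-5 + 7)*(4 - 5) + (-3 - 5 - 2))*10 = (2*(-1) - 10)*10 = (-2 - 10)*10 = -12*10 = -120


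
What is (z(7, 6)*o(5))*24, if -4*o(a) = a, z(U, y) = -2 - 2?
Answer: 120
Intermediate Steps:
z(U, y) = -4
o(a) = -a/4
(z(7, 6)*o(5))*24 = -(-1)*5*24 = -4*(-5/4)*24 = 5*24 = 120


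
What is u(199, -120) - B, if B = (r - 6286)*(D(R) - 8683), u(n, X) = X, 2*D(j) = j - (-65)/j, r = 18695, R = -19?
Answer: 2049840430/19 ≈ 1.0789e+8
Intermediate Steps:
D(j) = j/2 + 65/(2*j) (D(j) = (j - (-65)/j)/2 = (j + 65/j)/2 = j/2 + 65/(2*j))
B = -2049842710/19 (B = (18695 - 6286)*((½)*(65 + (-19)²)/(-19) - 8683) = 12409*((½)*(-1/19)*(65 + 361) - 8683) = 12409*((½)*(-1/19)*426 - 8683) = 12409*(-213/19 - 8683) = 12409*(-165190/19) = -2049842710/19 ≈ -1.0789e+8)
u(199, -120) - B = -120 - 1*(-2049842710/19) = -120 + 2049842710/19 = 2049840430/19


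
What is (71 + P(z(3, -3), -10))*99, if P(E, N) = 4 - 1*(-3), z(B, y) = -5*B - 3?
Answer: 7722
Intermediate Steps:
z(B, y) = -3 - 5*B
P(E, N) = 7 (P(E, N) = 4 + 3 = 7)
(71 + P(z(3, -3), -10))*99 = (71 + 7)*99 = 78*99 = 7722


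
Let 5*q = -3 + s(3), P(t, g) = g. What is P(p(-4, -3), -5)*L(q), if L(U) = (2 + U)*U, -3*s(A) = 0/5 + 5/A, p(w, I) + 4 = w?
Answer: 1856/405 ≈ 4.5827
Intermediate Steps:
p(w, I) = -4 + w
s(A) = -5/(3*A) (s(A) = -(0/5 + 5/A)/3 = -(0*(1/5) + 5/A)/3 = -(0 + 5/A)/3 = -5/(3*A))
q = -32/45 (q = (-3 - 5/3/3)/5 = (-3 - 5/3*1/3)/5 = (-3 - 5/9)/5 = (1/5)*(-32/9) = -32/45 ≈ -0.71111)
L(U) = U*(2 + U)
P(p(-4, -3), -5)*L(q) = -(-32)*(2 - 32/45)/9 = -(-32)*58/(9*45) = -5*(-1856/2025) = 1856/405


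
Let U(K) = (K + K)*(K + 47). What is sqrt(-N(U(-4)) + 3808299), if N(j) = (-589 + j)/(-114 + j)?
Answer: 3*sqrt(88760400458)/458 ≈ 1951.5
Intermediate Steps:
U(K) = 2*K*(47 + K) (U(K) = (2*K)*(47 + K) = 2*K*(47 + K))
N(j) = (-589 + j)/(-114 + j)
sqrt(-N(U(-4)) + 3808299) = sqrt(-(-589 + 2*(-4)*(47 - 4))/(-114 + 2*(-4)*(47 - 4)) + 3808299) = sqrt(-(-589 + 2*(-4)*43)/(-114 + 2*(-4)*43) + 3808299) = sqrt(-(-589 - 344)/(-114 - 344) + 3808299) = sqrt(-(-933)/(-458) + 3808299) = sqrt(-(-1)*(-933)/458 + 3808299) = sqrt(-1*933/458 + 3808299) = sqrt(-933/458 + 3808299) = sqrt(1744200009/458) = 3*sqrt(88760400458)/458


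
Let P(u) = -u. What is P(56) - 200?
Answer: -256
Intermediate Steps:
P(56) - 200 = -1*56 - 200 = -56 - 200 = -256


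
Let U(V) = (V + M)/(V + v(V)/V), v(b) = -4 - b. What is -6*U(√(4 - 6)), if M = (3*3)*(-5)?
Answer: 6*(-45*√2 + 2*I)/(√2 - 6*I) ≈ -16.105 - 59.844*I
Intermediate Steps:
M = -45 (M = 9*(-5) = -45)
U(V) = (-45 + V)/(V + (-4 - V)/V) (U(V) = (V - 45)/(V + (-4 - V)/V) = (-45 + V)/(V + (-4 - V)/V))
-6*U(√(4 - 6)) = -6*√(4 - 6)*(-45 + √(4 - 6))/(-4 + (√(4 - 6))² - √(4 - 6)) = -6*√(-2)*(-45 + √(-2))/(-4 + (√(-2))² - √(-2)) = -6*I*√2*(-45 + I*√2)/(-4 + (I*√2)² - I*√2) = -6*I*√2*(-45 + I*√2)/(-4 - 2 - I*√2) = -6*I*√2*(-45 + I*√2)/(-6 - I*√2)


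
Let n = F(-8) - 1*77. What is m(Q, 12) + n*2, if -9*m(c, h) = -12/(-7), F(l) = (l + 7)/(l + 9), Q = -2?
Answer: -3280/21 ≈ -156.19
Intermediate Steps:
F(l) = (7 + l)/(9 + l)
m(c, h) = -4/21 (m(c, h) = -(-4)/(3*(-7)) = -(-4)*(-1)/(3*7) = -⅑*12/7 = -4/21)
n = -78 (n = (7 - 8)/(9 - 8) - 1*77 = -1/1 - 77 = 1*(-1) - 77 = -1 - 77 = -78)
m(Q, 12) + n*2 = -4/21 - 78*2 = -4/21 - 156 = -3280/21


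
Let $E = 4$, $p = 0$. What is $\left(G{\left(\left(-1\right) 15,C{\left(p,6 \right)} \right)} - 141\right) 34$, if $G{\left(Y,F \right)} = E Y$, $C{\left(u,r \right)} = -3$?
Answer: $-6834$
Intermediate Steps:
$G{\left(Y,F \right)} = 4 Y$
$\left(G{\left(\left(-1\right) 15,C{\left(p,6 \right)} \right)} - 141\right) 34 = \left(4 \left(\left(-1\right) 15\right) - 141\right) 34 = \left(4 \left(-15\right) - 141\right) 34 = \left(-60 - 141\right) 34 = \left(-201\right) 34 = -6834$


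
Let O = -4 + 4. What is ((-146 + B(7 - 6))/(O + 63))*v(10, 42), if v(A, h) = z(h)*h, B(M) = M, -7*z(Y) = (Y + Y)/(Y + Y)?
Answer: 290/21 ≈ 13.810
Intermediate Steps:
z(Y) = -⅐ (z(Y) = -(Y + Y)/(7*(Y + Y)) = -2*Y/(7*(2*Y)) = -2*Y*1/(2*Y)/7 = -⅐*1 = -⅐)
v(A, h) = -h/7
O = 0
((-146 + B(7 - 6))/(O + 63))*v(10, 42) = ((-146 + (7 - 6))/(0 + 63))*(-⅐*42) = ((-146 + 1)/63)*(-6) = -145*1/63*(-6) = -145/63*(-6) = 290/21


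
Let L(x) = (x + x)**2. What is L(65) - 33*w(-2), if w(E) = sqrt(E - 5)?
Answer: 16900 - 33*I*sqrt(7) ≈ 16900.0 - 87.31*I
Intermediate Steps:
L(x) = 4*x**2 (L(x) = (2*x)**2 = 4*x**2)
w(E) = sqrt(-5 + E)
L(65) - 33*w(-2) = 4*65**2 - 33*sqrt(-5 - 2) = 4*4225 - 33*I*sqrt(7) = 16900 - 33*I*sqrt(7)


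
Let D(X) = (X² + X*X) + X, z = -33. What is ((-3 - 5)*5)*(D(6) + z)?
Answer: -1800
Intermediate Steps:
D(X) = X + 2*X² (D(X) = (X² + X²) + X = 2*X² + X = X + 2*X²)
((-3 - 5)*5)*(D(6) + z) = ((-3 - 5)*5)*(6*(1 + 2*6) - 33) = (-8*5)*(6*(1 + 12) - 33) = -40*(6*13 - 33) = -40*(78 - 33) = -40*45 = -1800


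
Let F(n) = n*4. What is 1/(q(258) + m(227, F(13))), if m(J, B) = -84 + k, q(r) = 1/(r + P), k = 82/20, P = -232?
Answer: -65/5191 ≈ -0.012522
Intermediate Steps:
k = 41/10 (k = 82*(1/20) = 41/10 ≈ 4.1000)
q(r) = 1/(-232 + r) (q(r) = 1/(r - 232) = 1/(-232 + r))
F(n) = 4*n
m(J, B) = -799/10 (m(J, B) = -84 + 41/10 = -799/10)
1/(q(258) + m(227, F(13))) = 1/(1/(-232 + 258) - 799/10) = 1/(1/26 - 799/10) = 1/(-5191/65) = -65/5191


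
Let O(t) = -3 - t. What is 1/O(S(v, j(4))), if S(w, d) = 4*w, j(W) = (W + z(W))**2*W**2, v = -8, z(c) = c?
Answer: 1/29 ≈ 0.034483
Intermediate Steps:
j(W) = 4*W**4 (j(W) = (W + W)**2*W**2 = (2*W)**2*W**2 = (4*W**2)*W**2 = 4*W**4)
1/O(S(v, j(4))) = 1/(-3 - 4*(-8)) = 1/(-3 - 1*(-32)) = 1/(-3 + 32) = 1/29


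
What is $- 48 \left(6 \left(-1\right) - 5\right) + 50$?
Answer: $578$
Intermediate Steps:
$- 48 \left(6 \left(-1\right) - 5\right) + 50 = - 48 \left(-6 - 5\right) + 50 = \left(-48\right) \left(-11\right) + 50 = 528 + 50 = 578$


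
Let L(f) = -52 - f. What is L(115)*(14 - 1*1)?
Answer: -2171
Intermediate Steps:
L(115)*(14 - 1*1) = (-52 - 1*115)*(14 - 1*1) = (-52 - 115)*(14 - 1) = -167*13 = -2171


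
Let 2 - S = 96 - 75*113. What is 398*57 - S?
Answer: 14305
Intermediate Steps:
S = 8381 (S = 2 - (96 - 75*113) = 2 - (96 - 8475) = 2 - 1*(-8379) = 2 + 8379 = 8381)
398*57 - S = 398*57 - 1*8381 = 22686 - 8381 = 14305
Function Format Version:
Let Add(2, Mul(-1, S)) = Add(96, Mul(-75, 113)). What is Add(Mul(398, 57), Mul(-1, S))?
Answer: 14305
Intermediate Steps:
S = 8381 (S = Add(2, Mul(-1, Add(96, Mul(-75, 113)))) = Add(2, Mul(-1, Add(96, -8475))) = Add(2, Mul(-1, -8379)) = Add(2, 8379) = 8381)
Add(Mul(398, 57), Mul(-1, S)) = Add(Mul(398, 57), Mul(-1, 8381)) = Add(22686, -8381) = 14305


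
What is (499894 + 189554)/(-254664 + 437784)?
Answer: 28727/7630 ≈ 3.7650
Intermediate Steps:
(499894 + 189554)/(-254664 + 437784) = 689448/183120 = 689448*(1/183120) = 28727/7630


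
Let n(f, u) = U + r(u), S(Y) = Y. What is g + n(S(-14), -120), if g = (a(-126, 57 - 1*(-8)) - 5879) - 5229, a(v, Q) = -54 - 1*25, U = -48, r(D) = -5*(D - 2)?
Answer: -10625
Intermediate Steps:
r(D) = 10 - 5*D (r(D) = -5*(-2 + D) = 10 - 5*D)
a(v, Q) = -79 (a(v, Q) = -54 - 25 = -79)
n(f, u) = -38 - 5*u (n(f, u) = -48 + (10 - 5*u) = -38 - 5*u)
g = -11187 (g = (-79 - 5879) - 5229 = -5958 - 5229 = -11187)
g + n(S(-14), -120) = -11187 + (-38 - 5*(-120)) = -11187 + (-38 + 600) = -11187 + 562 = -10625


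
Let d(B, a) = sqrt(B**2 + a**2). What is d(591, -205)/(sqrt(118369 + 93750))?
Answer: 17*sqrt(287209126)/212119 ≈ 1.3582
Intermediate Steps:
d(591, -205)/(sqrt(118369 + 93750)) = sqrt(591**2 + (-205)**2)/(sqrt(118369 + 93750)) = sqrt(349281 + 42025)/(sqrt(212119)) = sqrt(391306)*(sqrt(212119)/212119) = (17*sqrt(1354))*(sqrt(212119)/212119) = 17*sqrt(287209126)/212119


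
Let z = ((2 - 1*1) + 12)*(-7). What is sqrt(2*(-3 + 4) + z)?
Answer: I*sqrt(89) ≈ 9.434*I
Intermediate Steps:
z = -91 (z = ((2 - 1) + 12)*(-7) = (1 + 12)*(-7) = 13*(-7) = -91)
sqrt(2*(-3 + 4) + z) = sqrt(2*(-3 + 4) - 91) = sqrt(2*1 - 91) = sqrt(2 - 91) = sqrt(-89) = I*sqrt(89)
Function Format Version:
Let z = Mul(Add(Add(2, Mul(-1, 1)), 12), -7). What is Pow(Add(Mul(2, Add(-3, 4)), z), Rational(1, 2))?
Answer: Mul(I, Pow(89, Rational(1, 2))) ≈ Mul(9.4340, I)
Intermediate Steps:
z = -91 (z = Mul(Add(Add(2, -1), 12), -7) = Mul(Add(1, 12), -7) = Mul(13, -7) = -91)
Pow(Add(Mul(2, Add(-3, 4)), z), Rational(1, 2)) = Pow(Add(Mul(2, Add(-3, 4)), -91), Rational(1, 2)) = Pow(Add(Mul(2, 1), -91), Rational(1, 2)) = Pow(Add(2, -91), Rational(1, 2)) = Pow(-89, Rational(1, 2)) = Mul(I, Pow(89, Rational(1, 2)))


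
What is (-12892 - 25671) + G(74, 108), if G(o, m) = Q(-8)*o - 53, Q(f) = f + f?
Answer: -39800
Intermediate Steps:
Q(f) = 2*f
G(o, m) = -53 - 16*o (G(o, m) = (2*(-8))*o - 53 = -16*o - 53 = -53 - 16*o)
(-12892 - 25671) + G(74, 108) = (-12892 - 25671) + (-53 - 16*74) = -38563 + (-53 - 1184) = -38563 - 1237 = -39800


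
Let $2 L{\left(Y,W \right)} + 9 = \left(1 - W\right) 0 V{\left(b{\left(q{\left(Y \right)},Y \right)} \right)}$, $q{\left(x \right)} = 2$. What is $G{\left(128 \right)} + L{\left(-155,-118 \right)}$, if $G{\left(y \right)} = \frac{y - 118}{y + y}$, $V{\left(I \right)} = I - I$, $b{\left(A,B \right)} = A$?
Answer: $- \frac{571}{128} \approx -4.4609$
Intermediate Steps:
$V{\left(I \right)} = 0$
$G{\left(y \right)} = \frac{-118 + y}{2 y}$
$L{\left(Y,W \right)} = - \frac{9}{2}$ ($L{\left(Y,W \right)} = - \frac{9}{2} + \frac{\left(1 - W\right) 0 \cdot 0}{2} = - \frac{9}{2} + \frac{0 \cdot 0}{2} = - \frac{9}{2} + \frac{1}{2} \cdot 0 = - \frac{9}{2} + 0 = - \frac{9}{2}$)
$G{\left(128 \right)} + L{\left(-155,-118 \right)} = \frac{-118 + 128}{2 \cdot 128} - \frac{9}{2} = \frac{1}{2} \cdot \frac{1}{128} \cdot 10 - \frac{9}{2} = \frac{5}{128} - \frac{9}{2} = - \frac{571}{128}$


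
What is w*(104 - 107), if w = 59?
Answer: -177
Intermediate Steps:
w*(104 - 107) = 59*(104 - 107) = 59*(-3) = -177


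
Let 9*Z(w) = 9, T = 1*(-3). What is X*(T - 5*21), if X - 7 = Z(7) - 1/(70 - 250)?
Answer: -4323/5 ≈ -864.60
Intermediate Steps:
T = -3
Z(w) = 1 (Z(w) = (1/9)*9 = 1)
X = 1441/180 (X = 7 + (1 - 1/(70 - 250)) = 7 + (1 - 1/(-180)) = 7 + (1 - 1*(-1/180)) = 7 + (1 + 1/180) = 7 + 181/180 = 1441/180 ≈ 8.0056)
X*(T - 5*21) = 1441*(-3 - 5*21)/180 = 1441*(-3 - 105)/180 = (1441/180)*(-108) = -4323/5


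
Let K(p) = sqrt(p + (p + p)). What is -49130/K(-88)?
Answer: 24565*I*sqrt(66)/66 ≈ 3023.7*I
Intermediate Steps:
K(p) = sqrt(3)*sqrt(p) (K(p) = sqrt(p + 2*p) = sqrt(3*p) = sqrt(3)*sqrt(p))
-49130/K(-88) = -49130*(-I*sqrt(66)/132) = -(-24565)*I*sqrt(66)/66 = 24565*I*sqrt(66)/66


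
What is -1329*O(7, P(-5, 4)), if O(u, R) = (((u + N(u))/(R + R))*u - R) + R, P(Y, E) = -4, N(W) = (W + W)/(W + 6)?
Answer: 976815/104 ≈ 9392.5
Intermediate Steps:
N(W) = 2*W/(6 + W) (N(W) = (2*W)/(6 + W) = 2*W/(6 + W))
O(u, R) = u*(u + 2*u/(6 + u))/(2*R) (O(u, R) = (((u + 2*u/(6 + u))/(R + R))*u - R) + R = (((u + 2*u/(6 + u))/((2*R)))*u - R) + R = (((u + 2*u/(6 + u))*(1/(2*R)))*u - R) + R = (((u + 2*u/(6 + u))/(2*R))*u - R) + R = (u*(u + 2*u/(6 + u))/(2*R) - R) + R = (-R + u*(u + 2*u/(6 + u))/(2*R)) + R = u*(u + 2*u/(6 + u))/(2*R))
-1329*O(7, P(-5, 4)) = -1329*7**2*(8 + 7)/(2*(-4)*(6 + 7)) = -1329*(-1)*49*15/(2*4*13) = -1329*(-735/104) = 976815/104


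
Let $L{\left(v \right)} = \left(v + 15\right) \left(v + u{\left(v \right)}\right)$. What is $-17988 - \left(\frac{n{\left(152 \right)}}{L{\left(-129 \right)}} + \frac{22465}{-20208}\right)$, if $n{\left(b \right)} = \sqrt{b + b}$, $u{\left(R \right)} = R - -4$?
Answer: $- \frac{363479039}{20208} - \frac{\sqrt{19}}{7239} \approx -17987.0$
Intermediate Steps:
$u{\left(R \right)} = 4 + R$ ($u{\left(R \right)} = R + 4 = 4 + R$)
$n{\left(b \right)} = \sqrt{2} \sqrt{b}$ ($n{\left(b \right)} = \sqrt{2 b} = \sqrt{2} \sqrt{b}$)
$L{\left(v \right)} = \left(4 + 2 v\right) \left(15 + v\right)$ ($L{\left(v \right)} = \left(v + 15\right) \left(v + \left(4 + v\right)\right) = \left(15 + v\right) \left(4 + 2 v\right) = \left(4 + 2 v\right) \left(15 + v\right)$)
$-17988 - \left(\frac{n{\left(152 \right)}}{L{\left(-129 \right)}} + \frac{22465}{-20208}\right) = -17988 - \left(\frac{\sqrt{2} \sqrt{152}}{60 + 2 \left(-129\right)^{2} + 34 \left(-129\right)} + \frac{22465}{-20208}\right) = -17988 - \left(\frac{\sqrt{2} \cdot 2 \sqrt{38}}{60 + 2 \cdot 16641 - 4386} + 22465 \left(- \frac{1}{20208}\right)\right) = -17988 - \left(\frac{4 \sqrt{19}}{60 + 33282 - 4386} - \frac{22465}{20208}\right) = -17988 - \left(\frac{4 \sqrt{19}}{28956} - \frac{22465}{20208}\right) = -17988 - \left(4 \sqrt{19} \cdot \frac{1}{28956} - \frac{22465}{20208}\right) = -17988 - \left(\frac{\sqrt{19}}{7239} - \frac{22465}{20208}\right) = -17988 - \left(- \frac{22465}{20208} + \frac{\sqrt{19}}{7239}\right) = -17988 + \left(\frac{22465}{20208} - \frac{\sqrt{19}}{7239}\right) = - \frac{363479039}{20208} - \frac{\sqrt{19}}{7239}$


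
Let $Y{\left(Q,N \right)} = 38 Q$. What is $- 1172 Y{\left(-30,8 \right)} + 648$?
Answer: $1336728$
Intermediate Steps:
$- 1172 Y{\left(-30,8 \right)} + 648 = - 1172 \cdot 38 \left(-30\right) + 648 = \left(-1172\right) \left(-1140\right) + 648 = 1336080 + 648 = 1336728$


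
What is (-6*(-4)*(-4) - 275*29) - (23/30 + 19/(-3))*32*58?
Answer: 33911/15 ≈ 2260.7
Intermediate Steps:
(-6*(-4)*(-4) - 275*29) - (23/30 + 19/(-3))*32*58 = (24*(-4) - 7975) - (23*(1/30) + 19*(-1/3))*32*58 = (-96 - 7975) - (23/30 - 19/3)*32*58 = -8071 - (-167/30*32)*58 = -8071 - (-2672)*58/15 = -8071 - 1*(-154976/15) = -8071 + 154976/15 = 33911/15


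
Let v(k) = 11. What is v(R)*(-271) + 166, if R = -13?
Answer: -2815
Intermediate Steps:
v(R)*(-271) + 166 = 11*(-271) + 166 = -2981 + 166 = -2815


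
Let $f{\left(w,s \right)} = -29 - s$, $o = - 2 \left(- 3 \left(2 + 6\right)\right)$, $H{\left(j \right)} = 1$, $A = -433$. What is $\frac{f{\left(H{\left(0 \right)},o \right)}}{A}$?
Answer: $\frac{77}{433} \approx 0.17783$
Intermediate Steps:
$o = 48$ ($o = - 2 \left(\left(-3\right) 8\right) = \left(-2\right) \left(-24\right) = 48$)
$\frac{f{\left(H{\left(0 \right)},o \right)}}{A} = \frac{-29 - 48}{-433} = \left(-29 - 48\right) \left(- \frac{1}{433}\right) = \left(-77\right) \left(- \frac{1}{433}\right) = \frac{77}{433}$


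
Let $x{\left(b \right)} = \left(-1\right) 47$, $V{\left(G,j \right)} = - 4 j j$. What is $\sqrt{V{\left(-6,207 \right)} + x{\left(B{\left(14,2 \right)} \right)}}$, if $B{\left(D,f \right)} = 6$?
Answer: $i \sqrt{171443} \approx 414.06 i$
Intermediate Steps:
$V{\left(G,j \right)} = - 4 j^{2}$
$x{\left(b \right)} = -47$
$\sqrt{V{\left(-6,207 \right)} + x{\left(B{\left(14,2 \right)} \right)}} = \sqrt{- 4 \cdot 207^{2} - 47} = \sqrt{\left(-4\right) 42849 - 47} = \sqrt{-171396 - 47} = \sqrt{-171443} = i \sqrt{171443}$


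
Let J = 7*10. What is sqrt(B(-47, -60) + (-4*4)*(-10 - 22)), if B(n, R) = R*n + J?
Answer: 9*sqrt(42) ≈ 58.327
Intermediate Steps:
J = 70
B(n, R) = 70 + R*n (B(n, R) = R*n + 70 = 70 + R*n)
sqrt(B(-47, -60) + (-4*4)*(-10 - 22)) = sqrt((70 - 60*(-47)) + (-4*4)*(-10 - 22)) = sqrt((70 + 2820) - 16*(-32)) = sqrt(2890 + 512) = sqrt(3402) = 9*sqrt(42)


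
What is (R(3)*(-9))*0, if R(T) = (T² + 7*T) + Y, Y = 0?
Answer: 0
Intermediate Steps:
R(T) = T² + 7*T (R(T) = (T² + 7*T) + 0 = T² + 7*T)
(R(3)*(-9))*0 = ((3*(7 + 3))*(-9))*0 = ((3*10)*(-9))*0 = (30*(-9))*0 = -270*0 = 0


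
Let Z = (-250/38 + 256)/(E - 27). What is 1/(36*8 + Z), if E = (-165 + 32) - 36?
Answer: 532/152539 ≈ 0.0034876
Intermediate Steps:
E = -169 (E = -133 - 36 = -169)
Z = -677/532 (Z = (-250/38 + 256)/(-169 - 27) = (-250*1/38 + 256)/(-196) = (-125/19 + 256)*(-1/196) = (4739/19)*(-1/196) = -677/532 ≈ -1.2726)
1/(36*8 + Z) = 1/(36*8 - 677/532) = 1/(288 - 677/532) = 1/(152539/532) = 532/152539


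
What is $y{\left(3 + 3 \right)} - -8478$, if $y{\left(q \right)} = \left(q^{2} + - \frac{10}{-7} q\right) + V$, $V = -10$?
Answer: $\frac{59588}{7} \approx 8512.6$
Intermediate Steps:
$y{\left(q \right)} = -10 + q^{2} + \frac{10 q}{7}$ ($y{\left(q \right)} = \left(q^{2} + - \frac{10}{-7} q\right) - 10 = \left(q^{2} + \left(-10\right) \left(- \frac{1}{7}\right) q\right) - 10 = \left(q^{2} + \frac{10 q}{7}\right) - 10 = -10 + q^{2} + \frac{10 q}{7}$)
$y{\left(3 + 3 \right)} - -8478 = \left(-10 + \left(3 + 3\right)^{2} + \frac{10 \left(3 + 3\right)}{7}\right) - -8478 = \left(-10 + 6^{2} + \frac{10}{7} \cdot 6\right) + 8478 = \left(-10 + 36 + \frac{60}{7}\right) + 8478 = \frac{242}{7} + 8478 = \frac{59588}{7}$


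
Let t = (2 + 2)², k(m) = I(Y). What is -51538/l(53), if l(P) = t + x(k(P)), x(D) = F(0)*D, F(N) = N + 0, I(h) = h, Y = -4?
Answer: -25769/8 ≈ -3221.1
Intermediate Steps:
k(m) = -4
F(N) = N
x(D) = 0 (x(D) = 0*D = 0)
t = 16 (t = 4² = 16)
l(P) = 16 (l(P) = 16 + 0 = 16)
-51538/l(53) = -51538/16 = -51538*1/16 = -25769/8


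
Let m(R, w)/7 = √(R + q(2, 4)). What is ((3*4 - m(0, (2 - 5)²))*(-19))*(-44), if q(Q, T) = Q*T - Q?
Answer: 10032 - 5852*√6 ≈ -4302.4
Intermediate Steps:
q(Q, T) = -Q + Q*T
m(R, w) = 7*√(6 + R) (m(R, w) = 7*√(R + 2*(-1 + 4)) = 7*√(R + 2*3) = 7*√(R + 6) = 7*√(6 + R))
((3*4 - m(0, (2 - 5)²))*(-19))*(-44) = ((3*4 - 7*√(6 + 0))*(-19))*(-44) = ((12 - 7*√6)*(-19))*(-44) = (-228 + 133*√6)*(-44) = 10032 - 5852*√6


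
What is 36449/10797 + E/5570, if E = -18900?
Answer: -104237/6013929 ≈ -0.017333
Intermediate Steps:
36449/10797 + E/5570 = 36449/10797 - 18900/5570 = 36449*(1/10797) - 18900*1/5570 = 36449/10797 - 1890/557 = -104237/6013929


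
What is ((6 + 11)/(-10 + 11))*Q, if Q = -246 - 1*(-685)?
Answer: 7463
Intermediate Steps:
Q = 439 (Q = -246 + 685 = 439)
((6 + 11)/(-10 + 11))*Q = ((6 + 11)/(-10 + 11))*439 = (17/1)*439 = (17*1)*439 = 17*439 = 7463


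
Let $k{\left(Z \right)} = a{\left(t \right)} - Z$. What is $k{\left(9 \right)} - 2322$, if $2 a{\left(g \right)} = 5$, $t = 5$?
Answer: $- \frac{4657}{2} \approx -2328.5$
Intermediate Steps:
$a{\left(g \right)} = \frac{5}{2}$ ($a{\left(g \right)} = \frac{1}{2} \cdot 5 = \frac{5}{2}$)
$k{\left(Z \right)} = \frac{5}{2} - Z$
$k{\left(9 \right)} - 2322 = \left(\frac{5}{2} - 9\right) - 2322 = - \frac{13}{2} - 2322 = - \frac{4657}{2}$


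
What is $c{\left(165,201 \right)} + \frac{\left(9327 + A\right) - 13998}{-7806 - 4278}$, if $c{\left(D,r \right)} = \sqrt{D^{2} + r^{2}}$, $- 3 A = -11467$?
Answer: $\frac{67}{954} + 51 \sqrt{26} \approx 260.12$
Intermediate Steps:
$A = \frac{11467}{3}$ ($A = \left(- \frac{1}{3}\right) \left(-11467\right) = \frac{11467}{3} \approx 3822.3$)
$c{\left(165,201 \right)} + \frac{\left(9327 + A\right) - 13998}{-7806 - 4278} = \sqrt{165^{2} + 201^{2}} + \frac{\left(9327 + \frac{11467}{3}\right) - 13998}{-7806 - 4278} = \sqrt{27225 + 40401} + \frac{\frac{39448}{3} - 13998}{-12084} = \sqrt{67626} - - \frac{67}{954} = 51 \sqrt{26} + \frac{67}{954} = \frac{67}{954} + 51 \sqrt{26}$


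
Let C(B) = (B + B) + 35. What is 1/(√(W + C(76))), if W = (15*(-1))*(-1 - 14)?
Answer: √103/206 ≈ 0.049266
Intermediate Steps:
C(B) = 35 + 2*B (C(B) = 2*B + 35 = 35 + 2*B)
W = 225 (W = -15*(-15) = 225)
1/(√(W + C(76))) = 1/(√(225 + (35 + 2*76))) = 1/(√(225 + (35 + 152))) = 1/(√(225 + 187)) = 1/(√412) = 1/(2*√103) = √103/206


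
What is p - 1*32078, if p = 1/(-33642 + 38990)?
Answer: -171553143/5348 ≈ -32078.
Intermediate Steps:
p = 1/5348 ≈ 0.00018699
p - 1*32078 = 1/5348 - 1*32078 = 1/5348 - 32078 = -171553143/5348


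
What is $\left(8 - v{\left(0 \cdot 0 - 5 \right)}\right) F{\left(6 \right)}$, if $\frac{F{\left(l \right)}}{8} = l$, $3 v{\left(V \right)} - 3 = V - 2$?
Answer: $448$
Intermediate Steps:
$v{\left(V \right)} = \frac{1}{3} + \frac{V}{3}$ ($v{\left(V \right)} = 1 + \frac{V - 2}{3} = 1 + \frac{-2 + V}{3} = 1 + \left(- \frac{2}{3} + \frac{V}{3}\right) = \frac{1}{3} + \frac{V}{3}$)
$F{\left(l \right)} = 8 l$
$\left(8 - v{\left(0 \cdot 0 - 5 \right)}\right) F{\left(6 \right)} = \left(8 - \left(\frac{1}{3} + \frac{0 \cdot 0 - 5}{3}\right)\right) 8 \cdot 6 = \left(8 - \left(\frac{1}{3} + \frac{0 - 5}{3}\right)\right) 48 = \left(8 - \left(\frac{1}{3} + \frac{1}{3} \left(-5\right)\right)\right) 48 = \left(8 - \left(\frac{1}{3} - \frac{5}{3}\right)\right) 48 = \left(8 - - \frac{4}{3}\right) 48 = \left(8 + \frac{4}{3}\right) 48 = \frac{28}{3} \cdot 48 = 448$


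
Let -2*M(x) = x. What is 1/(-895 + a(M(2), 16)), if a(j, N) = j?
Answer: -1/896 ≈ -0.0011161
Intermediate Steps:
M(x) = -x/2
1/(-895 + a(M(2), 16)) = 1/(-895 - ½*2) = 1/(-895 - 1) = 1/(-896) = -1/896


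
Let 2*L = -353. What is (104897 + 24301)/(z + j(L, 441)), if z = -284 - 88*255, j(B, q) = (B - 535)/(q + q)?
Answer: -227905272/40086559 ≈ -5.6853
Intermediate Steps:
L = -353/2 (L = (1/2)*(-353) = -353/2 ≈ -176.50)
j(B, q) = (-535 + B)/(2*q) (j(B, q) = (-535 + B)/((2*q)) = (-535 + B)*(1/(2*q)) = (-535 + B)/(2*q))
z = -22724 (z = -284 - 22440 = -22724)
(104897 + 24301)/(z + j(L, 441)) = (104897 + 24301)/(-22724 + (1/2)*(-535 - 353/2)/441) = 129198/(-22724 + (1/2)*(1/441)*(-1423/2)) = 129198/(-22724 - 1423/1764) = 129198/(-40086559/1764) = 129198*(-1764/40086559) = -227905272/40086559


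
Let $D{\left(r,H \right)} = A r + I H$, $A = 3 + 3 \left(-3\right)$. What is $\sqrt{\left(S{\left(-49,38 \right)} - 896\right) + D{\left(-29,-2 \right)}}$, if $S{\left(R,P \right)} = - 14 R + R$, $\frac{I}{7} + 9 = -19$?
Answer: $\sqrt{307} \approx 17.521$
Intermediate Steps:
$I = -196$ ($I = -63 + 7 \left(-19\right) = -63 - 133 = -196$)
$A = -6$ ($A = 3 - 9 = -6$)
$S{\left(R,P \right)} = - 13 R$
$D{\left(r,H \right)} = - 196 H - 6 r$ ($D{\left(r,H \right)} = - 6 r - 196 H = - 196 H - 6 r$)
$\sqrt{\left(S{\left(-49,38 \right)} - 896\right) + D{\left(-29,-2 \right)}} = \sqrt{\left(\left(-13\right) \left(-49\right) - 896\right) - -566} = \sqrt{\left(637 - 896\right) + \left(392 + 174\right)} = \sqrt{-259 + 566} = \sqrt{307}$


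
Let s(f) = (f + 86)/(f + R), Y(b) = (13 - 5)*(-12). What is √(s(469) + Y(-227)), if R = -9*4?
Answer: 21*I*√40269/433 ≈ 9.7323*I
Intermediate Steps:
R = -36
Y(b) = -96 (Y(b) = 8*(-12) = -96)
s(f) = (86 + f)/(-36 + f) (s(f) = (f + 86)/(f - 36) = (86 + f)/(-36 + f))
√(s(469) + Y(-227)) = √((86 + 469)/(-36 + 469) - 96) = √(555/433 - 96) = √(-41013/433) = 21*I*√40269/433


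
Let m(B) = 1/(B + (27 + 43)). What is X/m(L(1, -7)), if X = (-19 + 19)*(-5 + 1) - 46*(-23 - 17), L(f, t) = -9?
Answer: 112240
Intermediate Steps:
m(B) = 1/(70 + B) (m(B) = 1/(B + 70) = 1/(70 + B))
X = 1840 (X = 0*(-4) - 46*(-40) = 0 + 1840 = 1840)
X/m(L(1, -7)) = 1840/(1/(70 - 9)) = 1840/(1/61) = 1840*61 = 112240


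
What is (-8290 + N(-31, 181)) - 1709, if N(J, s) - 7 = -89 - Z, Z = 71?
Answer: -10152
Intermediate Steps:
N(J, s) = -153 (N(J, s) = 7 + (-89 - 1*71) = 7 + (-89 - 71) = 7 - 160 = -153)
(-8290 + N(-31, 181)) - 1709 = (-8290 - 153) - 1709 = -8443 - 1709 = -10152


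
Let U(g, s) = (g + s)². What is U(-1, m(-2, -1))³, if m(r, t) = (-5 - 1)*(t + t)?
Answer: 1771561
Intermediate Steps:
m(r, t) = -12*t
U(-1, m(-2, -1))³ = ((-1 - 12*(-1))²)³ = ((-1 + 12)²)³ = (11²)³ = 121³ = 1771561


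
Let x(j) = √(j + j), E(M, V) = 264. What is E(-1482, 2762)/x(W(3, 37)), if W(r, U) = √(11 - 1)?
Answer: 132*2^(¼)*5^(¾)/5 ≈ 104.98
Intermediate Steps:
W(r, U) = √10
x(j) = √2*√j (x(j) = √(2*j) = √2*√j)
E(-1482, 2762)/x(W(3, 37)) = 264/((√2*√(√10))) = 264/((√2*10^(¼))) = 264/((2^(¾)*5^(¼))) = 264*(2^(¼)*5^(¾)/10) = 132*2^(¼)*5^(¾)/5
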